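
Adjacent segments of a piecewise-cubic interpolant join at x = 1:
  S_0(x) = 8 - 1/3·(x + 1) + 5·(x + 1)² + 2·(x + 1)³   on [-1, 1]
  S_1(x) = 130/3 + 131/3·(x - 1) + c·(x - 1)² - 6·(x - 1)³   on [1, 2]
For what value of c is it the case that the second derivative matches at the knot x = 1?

S_0''(x) = 10 + 12·(x + 1), so S_0''(1) = 34. On the right, S_1''(1) = 2c, so c = 17.

17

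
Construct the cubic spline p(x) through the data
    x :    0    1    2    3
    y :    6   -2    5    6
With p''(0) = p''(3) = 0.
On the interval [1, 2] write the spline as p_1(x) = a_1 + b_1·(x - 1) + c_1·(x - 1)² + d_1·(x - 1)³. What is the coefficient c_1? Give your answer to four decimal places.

With M_i denoting the second derivative at x_i, h_i = 1, 1, 1, and Δ_i = (y_(i+1) − y_i)/h_i = -8, 7, 1:
  1·M_0 + 4·M_1 + 1·M_2 = 6(Δ_1 - Δ_0) = 90
  1·M_1 + 4·M_2 + 1·M_3 = 6(Δ_2 - Δ_1) = -36
Natural end conditions: M_0 = M_3 = 0.
Solving the tridiagonal system: M_0 = 0, M_1 = 132/5, M_2 = -78/5, M_3 = 0.
On [1, 2], with p_1(x) = a_1 + b_1·(x - 1) + c_1·(x - 1)² + d_1·(x - 1)³: c_1 = M_1/2 = 66/5, d_1 = (M_2 - M_1)/(6h_1) = -7, b_1 = Δ_1 - h_1(2M_1 + M_2)/6 = 4/5.

13.2000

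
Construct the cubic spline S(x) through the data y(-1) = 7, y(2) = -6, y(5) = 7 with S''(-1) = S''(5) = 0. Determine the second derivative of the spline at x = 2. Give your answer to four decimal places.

Write σ_i for S''(x_i). With h_i = 3, 3 and divided differences Δ_i = -13/3, 13/3, the continuity of S' gives the tridiagonal system
  3·σ_0 + 12·σ_1 + 3·σ_2 = 6(Δ_1 - Δ_0) = 52
Natural end conditions: σ_0 = σ_2 = 0.
Solving the tridiagonal system: σ_0 = 0, σ_1 = 13/3, σ_2 = 0.

4.3333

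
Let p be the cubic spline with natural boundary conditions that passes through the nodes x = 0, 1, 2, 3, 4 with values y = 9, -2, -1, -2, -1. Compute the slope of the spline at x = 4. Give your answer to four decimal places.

1.8929

Let M_i = p''(x_i). Step sizes h_i = 1, 1, 1, 1; slopes of the chords Δ_i = (y_(i+1) - y_i)/h_i = -11, 1, -1, 1.
  1·M_0 + 4·M_1 + 1·M_2 = 6(Δ_1 - Δ_0) = 72
  1·M_1 + 4·M_2 + 1·M_3 = 6(Δ_2 - Δ_1) = -12
  1·M_2 + 4·M_3 + 1·M_4 = 6(Δ_3 - Δ_2) = 12
Natural end conditions: M_0 = M_4 = 0.
Hence M_0 = 0, M_1 = 285/14, M_2 = -66/7, M_3 = 75/14, M_4 = 0.
On [3, 4], p'(x) = b_3 + 2c_3·(x - 3) + 3d_3·(x - 3)² with b_3 = Δ_3 - h_3(2M_3 + M_4)/6 = -11/14, c_3 = M_3/2 = 75/28, d_3 = (M_4 - M_3)/(6h_3) = -25/28. So p'(4) = 53/28.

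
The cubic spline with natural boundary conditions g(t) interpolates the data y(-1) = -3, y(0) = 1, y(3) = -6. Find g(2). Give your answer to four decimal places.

Write M_i for g''(x_i). With h_i = 1, 3 and divided differences Δ_i = 4, -7/3, the continuity of g' gives the tridiagonal system
  1·M_0 + 8·M_1 + 3·M_2 = 6(Δ_1 - Δ_0) = -38
Natural end conditions: M_0 = M_2 = 0.
Solving the tridiagonal system: M_0 = 0, M_1 = -19/4, M_2 = 0.
On [0, 3], g(t) = 1 + 29/12·t - 19/8·t² + 19/72·t³.
With t = 2: g(2) = -14/9.

-1.5556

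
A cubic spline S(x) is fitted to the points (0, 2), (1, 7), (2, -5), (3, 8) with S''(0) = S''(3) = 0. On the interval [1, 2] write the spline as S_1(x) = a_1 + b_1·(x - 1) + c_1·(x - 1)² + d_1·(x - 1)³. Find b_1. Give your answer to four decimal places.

With M_i denoting the second derivative at x_i, h_i = 1, 1, 1, and Δ_i = (y_(i+1) − y_i)/h_i = 5, -12, 13:
  1·M_0 + 4·M_1 + 1·M_2 = 6(Δ_1 - Δ_0) = -102
  1·M_1 + 4·M_2 + 1·M_3 = 6(Δ_2 - Δ_1) = 150
Natural end conditions: M_0 = M_3 = 0.
Hence M_0 = 0, M_1 = -186/5, M_2 = 234/5, M_3 = 0.
On [1, 2], with S_1(x) = a_1 + b_1·(x - 1) + c_1·(x - 1)² + d_1·(x - 1)³: c_1 = M_1/2 = -93/5, d_1 = (M_2 - M_1)/(6h_1) = 14, b_1 = Δ_1 - h_1(2M_1 + M_2)/6 = -37/5.

-7.4000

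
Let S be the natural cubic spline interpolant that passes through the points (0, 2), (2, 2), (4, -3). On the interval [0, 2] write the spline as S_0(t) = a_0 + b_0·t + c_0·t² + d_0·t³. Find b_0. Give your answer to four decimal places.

0.6250

With M_i denoting the second derivative at x_i, h_i = 2, 2, and Δ_i = (y_(i+1) − y_i)/h_i = 0, -5/2:
  2·M_0 + 8·M_1 + 2·M_2 = 6(Δ_1 - Δ_0) = -15
Natural end conditions: M_0 = M_2 = 0.
Hence M_0 = 0, M_1 = -15/8, M_2 = 0.
On [0, 2], with S_0(t) = a_0 + b_0·t + c_0·t² + d_0·t³: c_0 = M_0/2 = 0, d_0 = (M_1 - M_0)/(6h_0) = -5/32, b_0 = Δ_0 - h_0(2M_0 + M_1)/6 = 5/8.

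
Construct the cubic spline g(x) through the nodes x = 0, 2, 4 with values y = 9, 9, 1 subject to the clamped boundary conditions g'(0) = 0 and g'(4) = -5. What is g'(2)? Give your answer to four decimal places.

-1.7500

Write M_i for g''(x_i). With h_i = 2, 2 and divided differences Δ_i = 0, -4, the continuity of g' gives the tridiagonal system
  2·M_0 + 8·M_1 + 2·M_2 = 6(Δ_1 - Δ_0) = -24
Clamped end conditions give two more equations: 2h_0·M_0 + h_0·M_1 = 6(Δ_0 - g'(0)) = 0 and h_1·M_1 + 2h_1·M_2 = 6(g'(4) - Δ_1) = -6.
Hence M_0 = 7/4, M_1 = -7/2, M_2 = 1/4.
On [2, 4], g'(x) = b_1 + 2c_1·(x - 2) + 3d_1·(x - 2)² with b_1 = Δ_1 - h_1(2M_1 + M_2)/6 = -7/4, c_1 = M_1/2 = -7/4, d_1 = (M_2 - M_1)/(6h_1) = 5/16. So g'(2) = -7/4.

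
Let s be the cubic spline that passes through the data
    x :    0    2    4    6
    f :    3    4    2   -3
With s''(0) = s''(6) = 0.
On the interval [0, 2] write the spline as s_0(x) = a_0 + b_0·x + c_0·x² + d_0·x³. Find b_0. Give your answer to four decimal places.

With M_i denoting the second derivative at x_i, h_i = 2, 2, 2, and Δ_i = (y_(i+1) − y_i)/h_i = 1/2, -1, -5/2:
  2·M_0 + 8·M_1 + 2·M_2 = 6(Δ_1 - Δ_0) = -9
  2·M_1 + 8·M_2 + 2·M_3 = 6(Δ_2 - Δ_1) = -9
Natural end conditions: M_0 = M_3 = 0.
Solving the tridiagonal system: M_0 = 0, M_1 = -9/10, M_2 = -9/10, M_3 = 0.
On [0, 2], with s_0(x) = a_0 + b_0·x + c_0·x² + d_0·x³: c_0 = M_0/2 = 0, d_0 = (M_1 - M_0)/(6h_0) = -3/40, b_0 = Δ_0 - h_0(2M_0 + M_1)/6 = 4/5.

0.8000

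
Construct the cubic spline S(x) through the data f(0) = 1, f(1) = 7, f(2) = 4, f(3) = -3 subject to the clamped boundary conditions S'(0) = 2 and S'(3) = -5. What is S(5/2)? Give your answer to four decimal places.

0.2333

With σ_i denoting the second derivative at x_i, h_i = 1, 1, 1, and Δ_i = (y_(i+1) − y_i)/h_i = 6, -3, -7:
  1·σ_0 + 4·σ_1 + 1·σ_2 = 6(Δ_1 - Δ_0) = -54
  1·σ_1 + 4·σ_2 + 1·σ_3 = 6(Δ_2 - Δ_1) = -24
Clamped end conditions give two more equations: 2h_0·σ_0 + h_0·σ_1 = 6(Δ_0 - S'(0)) = 24 and h_2·σ_2 + 2h_2·σ_3 = 6(S'(3) - Δ_2) = 12.
Solving: σ_0 = 314/15, σ_1 = -268/15, σ_2 = -52/15, σ_3 = 116/15.
On [2, 3], S(x) = 4 - 107/15·(x - 2) - 26/15·(x - 2)² + 28/15·(x - 2)³.
With (x - 2) = 1/2: S(5/2) = 7/30.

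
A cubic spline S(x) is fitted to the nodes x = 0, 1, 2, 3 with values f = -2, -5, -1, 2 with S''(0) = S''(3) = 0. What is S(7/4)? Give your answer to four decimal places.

-2.2125

With M_i denoting the second derivative at x_i, h_i = 1, 1, 1, and Δ_i = (y_(i+1) − y_i)/h_i = -3, 4, 3:
  1·M_0 + 4·M_1 + 1·M_2 = 6(Δ_1 - Δ_0) = 42
  1·M_1 + 4·M_2 + 1·M_3 = 6(Δ_2 - Δ_1) = -6
Natural end conditions: M_0 = M_3 = 0.
Hence M_0 = 0, M_1 = 58/5, M_2 = -22/5, M_3 = 0.
On [1, 2], S(x) = -5 + 13/15·(x - 1) + 29/5·(x - 1)² - 8/3·(x - 1)³.
With (x - 1) = 3/4: S(7/4) = -177/80.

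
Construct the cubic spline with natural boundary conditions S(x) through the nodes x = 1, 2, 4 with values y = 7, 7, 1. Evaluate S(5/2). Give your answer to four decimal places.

Let M_i = S''(x_i). Step sizes h_i = 1, 2; slopes of the chords Δ_i = (y_(i+1) - y_i)/h_i = 0, -3.
  1·M_0 + 6·M_1 + 2·M_2 = 6(Δ_1 - Δ_0) = -18
Natural end conditions: M_0 = M_2 = 0.
Solving the tridiagonal system: M_0 = 0, M_1 = -3, M_2 = 0.
On [2, 4], S(x) = 7 - 1·(x - 2) - 3/2·(x - 2)² + 1/4·(x - 2)³.
With (x - 2) = 1/2: S(5/2) = 197/32.

6.1563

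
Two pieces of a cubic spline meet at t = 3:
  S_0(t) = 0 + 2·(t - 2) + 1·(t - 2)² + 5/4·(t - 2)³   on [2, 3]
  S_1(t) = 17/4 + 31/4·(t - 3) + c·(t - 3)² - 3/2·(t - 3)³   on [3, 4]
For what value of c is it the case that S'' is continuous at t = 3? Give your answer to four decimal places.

S_0''(t) = 2 + 15/2·(t - 2), so S_0''(3) = 19/2. On the right, S_1''(3) = 2c, so c = 19/4.

4.7500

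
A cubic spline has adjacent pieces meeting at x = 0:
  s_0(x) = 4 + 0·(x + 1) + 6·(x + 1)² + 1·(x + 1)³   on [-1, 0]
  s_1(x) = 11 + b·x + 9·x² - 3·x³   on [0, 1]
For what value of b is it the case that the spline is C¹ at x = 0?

s_0'(x) = 0 + 12·(x + 1) + 3·(x + 1)², so s_0'(0) = 15. On the right, s_1'(0) = b, so b = 15.

15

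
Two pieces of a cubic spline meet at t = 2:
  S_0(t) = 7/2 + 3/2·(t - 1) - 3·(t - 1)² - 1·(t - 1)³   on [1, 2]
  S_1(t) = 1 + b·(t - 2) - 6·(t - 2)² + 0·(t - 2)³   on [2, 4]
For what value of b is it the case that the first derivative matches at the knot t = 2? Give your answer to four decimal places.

-7.5000

S_0'(t) = 3/2 - 6·(t - 1) - 3·(t - 1)², so S_0'(2) = -15/2. On the right, S_1'(2) = b, so b = -15/2.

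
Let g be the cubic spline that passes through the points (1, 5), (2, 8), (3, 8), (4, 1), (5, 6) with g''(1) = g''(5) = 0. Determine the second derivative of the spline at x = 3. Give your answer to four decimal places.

Let σ_i = g''(x_i). Step sizes h_i = 1, 1, 1, 1; slopes of the chords Δ_i = (y_(i+1) - y_i)/h_i = 3, 0, -7, 5.
  1·σ_0 + 4·σ_1 + 1·σ_2 = 6(Δ_1 - Δ_0) = -18
  1·σ_1 + 4·σ_2 + 1·σ_3 = 6(Δ_2 - Δ_1) = -42
  1·σ_2 + 4·σ_3 + 1·σ_4 = 6(Δ_3 - Δ_2) = 72
Natural end conditions: σ_0 = σ_4 = 0.
Solving the tridiagonal system: σ_0 = 0, σ_1 = -15/28, σ_2 = -111/7, σ_3 = 615/28, σ_4 = 0.

-15.8571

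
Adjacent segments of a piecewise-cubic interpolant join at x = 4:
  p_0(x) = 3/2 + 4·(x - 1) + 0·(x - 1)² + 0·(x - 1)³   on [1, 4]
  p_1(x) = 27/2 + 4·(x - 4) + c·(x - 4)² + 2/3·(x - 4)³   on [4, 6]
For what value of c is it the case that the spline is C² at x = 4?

0

p_0''(x) = 0 + 0·(x - 1), so p_0''(4) = 0. On the right, p_1''(4) = 2c, so c = 0.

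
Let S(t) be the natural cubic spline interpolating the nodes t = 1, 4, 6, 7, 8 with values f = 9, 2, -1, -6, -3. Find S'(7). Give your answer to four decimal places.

With M_i denoting the second derivative at x_i, h_i = 3, 2, 1, 1, and Δ_i = (y_(i+1) − y_i)/h_i = -7/3, -3/2, -5, 3:
  3·M_0 + 10·M_1 + 2·M_2 = 6(Δ_1 - Δ_0) = 5
  2·M_1 + 6·M_2 + 1·M_3 = 6(Δ_2 - Δ_1) = -21
  1·M_2 + 4·M_3 + 1·M_4 = 6(Δ_3 - Δ_2) = 48
Natural end conditions: M_0 = M_4 = 0.
Solving the tridiagonal system: M_0 = 0, M_1 = 379/214, M_2 = -680/107, M_3 = 1454/107, M_4 = 0.
On [7, 8], S'(t) = b_3 + 2c_3·(t - 7) + 3d_3·(t - 7)² with b_3 = Δ_3 - h_3(2M_3 + M_4)/6 = -491/321, c_3 = M_3/2 = 727/107, d_3 = (M_4 - M_3)/(6h_3) = -727/321. So S'(7) = -491/321.

-1.5296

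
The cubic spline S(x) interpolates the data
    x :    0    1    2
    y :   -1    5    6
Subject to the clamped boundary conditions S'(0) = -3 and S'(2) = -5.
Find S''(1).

-13

Write σ_i for S''(x_i). With h_i = 1, 1 and divided differences Δ_i = 6, 1, the continuity of S' gives the tridiagonal system
  1·σ_0 + 4·σ_1 + 1·σ_2 = 6(Δ_1 - Δ_0) = -30
Clamped end conditions give two more equations: 2h_0·σ_0 + h_0·σ_1 = 6(Δ_0 - S'(0)) = 54 and h_1·σ_1 + 2h_1·σ_2 = 6(S'(2) - Δ_1) = -36.
Hence σ_0 = 67/2, σ_1 = -13, σ_2 = -23/2.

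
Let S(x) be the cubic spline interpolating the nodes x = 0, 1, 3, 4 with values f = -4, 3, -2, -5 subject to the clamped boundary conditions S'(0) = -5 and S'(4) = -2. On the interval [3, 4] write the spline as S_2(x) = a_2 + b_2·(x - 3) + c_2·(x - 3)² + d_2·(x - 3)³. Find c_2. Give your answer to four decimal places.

Put M_i = S'' at the i-th knot. Here h = (1, 2, 1) and Δ = (7, -5/2, -3), so the interior equations h_(i-1)·M_(i-1) + 2(h_(i-1)+h_i)·M_i + h_i·M_(i+1) = 6(Δ_i − Δ_(i-1)) read
  1·M_0 + 6·M_1 + 2·M_2 = 6(Δ_1 - Δ_0) = -57
  2·M_1 + 6·M_2 + 1·M_3 = 6(Δ_2 - Δ_1) = -3
Clamped end conditions give two more equations: 2h_0·M_0 + h_0·M_1 = 6(Δ_0 - S'(0)) = 72 and h_2·M_2 + 2h_2·M_3 = 6(S'(4) - Δ_2) = 6.
Solving the tridiagonal system: M_0 = 1593/35, M_1 = -666/35, M_2 = 204/35, M_3 = 3/35.
On [3, 4], with S_2(x) = a_2 + b_2·(x - 3) + c_2·(x - 3)² + d_2·(x - 3)³: c_2 = M_2/2 = 102/35, d_2 = (M_3 - M_2)/(6h_2) = -67/70, b_2 = Δ_2 - h_2(2M_2 + M_3)/6 = -347/70.

2.9143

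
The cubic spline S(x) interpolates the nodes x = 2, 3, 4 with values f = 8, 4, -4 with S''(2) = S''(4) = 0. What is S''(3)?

-6

Let σ_i = S''(x_i). Step sizes h_i = 1, 1; slopes of the chords Δ_i = (y_(i+1) - y_i)/h_i = -4, -8.
  1·σ_0 + 4·σ_1 + 1·σ_2 = 6(Δ_1 - Δ_0) = -24
Natural end conditions: σ_0 = σ_2 = 0.
Solving the tridiagonal system: σ_0 = 0, σ_1 = -6, σ_2 = 0.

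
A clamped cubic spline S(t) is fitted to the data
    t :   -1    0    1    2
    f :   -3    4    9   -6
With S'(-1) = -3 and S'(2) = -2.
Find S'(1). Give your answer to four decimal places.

-10.0667

Write M_i for S''(x_i). With h_i = 1, 1, 1 and divided differences Δ_i = 7, 5, -15, the continuity of S' gives the tridiagonal system
  1·M_0 + 4·M_1 + 1·M_2 = 6(Δ_1 - Δ_0) = -12
  1·M_1 + 4·M_2 + 1·M_3 = 6(Δ_2 - Δ_1) = -120
Clamped end conditions give two more equations: 2h_0·M_0 + h_0·M_1 = 6(Δ_0 - S'(-1)) = 60 and h_2·M_2 + 2h_2·M_3 = 6(S'(2) - Δ_2) = 78.
Solving: M_0 = 442/15, M_1 = 16/15, M_2 = -686/15, M_3 = 928/15.
On [1, 2], S'(t) = b_2 + 2c_2·(t - 1) + 3d_2·(t - 1)² with b_2 = Δ_2 - h_2(2M_2 + M_3)/6 = -151/15, c_2 = M_2/2 = -343/15, d_2 = (M_3 - M_2)/(6h_2) = 269/15. So S'(1) = -151/15.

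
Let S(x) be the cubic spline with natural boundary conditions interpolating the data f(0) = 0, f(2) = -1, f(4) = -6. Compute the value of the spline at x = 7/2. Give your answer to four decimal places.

With m_i denoting the second derivative at x_i, h_i = 2, 2, and Δ_i = (y_(i+1) − y_i)/h_i = -1/2, -5/2:
  2·m_0 + 8·m_1 + 2·m_2 = 6(Δ_1 - Δ_0) = -12
Natural end conditions: m_0 = m_2 = 0.
Hence m_0 = 0, m_1 = -3/2, m_2 = 0.
On [2, 4], S(x) = -1 - 3/2·(x - 2) - 3/4·(x - 2)² + 1/8·(x - 2)³.
With (x - 2) = 3/2: S(7/2) = -289/64.

-4.5156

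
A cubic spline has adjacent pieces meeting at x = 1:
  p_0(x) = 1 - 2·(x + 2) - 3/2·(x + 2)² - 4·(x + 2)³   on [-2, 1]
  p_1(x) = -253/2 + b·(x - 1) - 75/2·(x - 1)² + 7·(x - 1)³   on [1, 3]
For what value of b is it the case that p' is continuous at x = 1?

-119

p_0'(x) = -2 - 3·(x + 2) - 12·(x + 2)², so p_0'(1) = -119. On the right, p_1'(1) = b, so b = -119.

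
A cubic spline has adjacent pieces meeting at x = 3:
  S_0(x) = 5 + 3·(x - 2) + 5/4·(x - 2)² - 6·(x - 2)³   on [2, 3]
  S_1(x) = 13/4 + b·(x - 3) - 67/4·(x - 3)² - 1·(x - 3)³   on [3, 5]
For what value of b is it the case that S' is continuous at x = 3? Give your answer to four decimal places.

S_0'(x) = 3 + 5/2·(x - 2) - 18·(x - 2)², so S_0'(3) = -25/2. On the right, S_1'(3) = b, so b = -25/2.

-12.5000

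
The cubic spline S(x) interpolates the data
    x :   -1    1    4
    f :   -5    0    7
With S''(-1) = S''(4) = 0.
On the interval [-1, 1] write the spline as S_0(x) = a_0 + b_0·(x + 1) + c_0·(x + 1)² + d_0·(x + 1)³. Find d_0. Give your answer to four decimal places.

-0.0083

Put M_i = S'' at the i-th knot. Here h = (2, 3) and Δ = (5/2, 7/3), so the interior equations h_(i-1)·M_(i-1) + 2(h_(i-1)+h_i)·M_i + h_i·M_(i+1) = 6(Δ_i − Δ_(i-1)) read
  2·M_0 + 10·M_1 + 3·M_2 = 6(Δ_1 - Δ_0) = -1
Natural end conditions: M_0 = M_2 = 0.
Solving: M_0 = 0, M_1 = -1/10, M_2 = 0.
On [-1, 1], with S_0(x) = a_0 + b_0·(x + 1) + c_0·(x + 1)² + d_0·(x + 1)³: c_0 = M_0/2 = 0, d_0 = (M_1 - M_0)/(6h_0) = -1/120, b_0 = Δ_0 - h_0(2M_0 + M_1)/6 = 38/15.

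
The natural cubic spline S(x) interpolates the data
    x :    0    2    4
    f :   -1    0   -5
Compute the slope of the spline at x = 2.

-1

Let M_i = S''(x_i). Step sizes h_i = 2, 2; slopes of the chords Δ_i = (y_(i+1) - y_i)/h_i = 1/2, -5/2.
  2·M_0 + 8·M_1 + 2·M_2 = 6(Δ_1 - Δ_0) = -18
Natural end conditions: M_0 = M_2 = 0.
Solving: M_0 = 0, M_1 = -9/4, M_2 = 0.
On [2, 4], S'(x) = b_1 + 2c_1·(x - 2) + 3d_1·(x - 2)² with b_1 = Δ_1 - h_1(2M_1 + M_2)/6 = -1, c_1 = M_1/2 = -9/8, d_1 = (M_2 - M_1)/(6h_1) = 3/16. So S'(2) = -1.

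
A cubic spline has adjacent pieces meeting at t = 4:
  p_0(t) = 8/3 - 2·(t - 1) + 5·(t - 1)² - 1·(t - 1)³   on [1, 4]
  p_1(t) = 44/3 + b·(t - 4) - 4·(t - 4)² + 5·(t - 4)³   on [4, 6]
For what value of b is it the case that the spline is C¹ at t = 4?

1

p_0'(t) = -2 + 10·(t - 1) - 3·(t - 1)², so p_0'(4) = 1. On the right, p_1'(4) = b, so b = 1.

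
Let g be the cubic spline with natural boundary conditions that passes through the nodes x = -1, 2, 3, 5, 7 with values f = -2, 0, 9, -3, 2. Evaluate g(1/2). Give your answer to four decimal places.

Let M_i = g''(x_i). Step sizes h_i = 3, 1, 2, 2; slopes of the chords Δ_i = (y_(i+1) - y_i)/h_i = 2/3, 9, -6, 5/2.
  3·M_0 + 8·M_1 + 1·M_2 = 6(Δ_1 - Δ_0) = 50
  1·M_1 + 6·M_2 + 2·M_3 = 6(Δ_2 - Δ_1) = -90
  2·M_2 + 8·M_3 + 2·M_4 = 6(Δ_3 - Δ_2) = 51
Natural end conditions: M_0 = M_4 = 0.
Hence M_0 = 0, M_1 = 1511/172, M_2 = -872/43, M_3 = 3937/344, M_4 = 0.
On [-1, 2], g(x) = -2 - 3845/1032·(x + 1) + 0·(x + 1)² + 1511/3096·(x + 1)³.
With (x + 1) = 3/2: g(1/2) = -16351/2752.

-5.9415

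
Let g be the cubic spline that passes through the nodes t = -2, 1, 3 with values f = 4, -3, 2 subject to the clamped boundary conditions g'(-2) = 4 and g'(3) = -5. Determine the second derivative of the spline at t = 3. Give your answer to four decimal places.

Put σ_i = g'' at the i-th knot. Here h = (3, 2) and Δ = (-7/3, 5/2), so the interior equations h_(i-1)·σ_(i-1) + 2(h_(i-1)+h_i)·σ_i + h_i·σ_(i+1) = 6(Δ_i − Δ_(i-1)) read
  3·σ_0 + 10·σ_1 + 2·σ_2 = 6(Δ_1 - Δ_0) = 29
Clamped end conditions give two more equations: 2h_0·σ_0 + h_0·σ_1 = 6(Δ_0 - g'(-2)) = -38 and h_1·σ_1 + 2h_1·σ_2 = 6(g'(3) - Δ_1) = -45.
Hence σ_0 = -331/30, σ_1 = 47/5, σ_2 = -319/20.

-15.9500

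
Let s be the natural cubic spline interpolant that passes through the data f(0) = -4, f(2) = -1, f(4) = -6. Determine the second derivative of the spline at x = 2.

Write M_i for s''(x_i). With h_i = 2, 2 and divided differences Δ_i = 3/2, -5/2, the continuity of s' gives the tridiagonal system
  2·M_0 + 8·M_1 + 2·M_2 = 6(Δ_1 - Δ_0) = -24
Natural end conditions: M_0 = M_2 = 0.
Solving: M_0 = 0, M_1 = -3, M_2 = 0.

-3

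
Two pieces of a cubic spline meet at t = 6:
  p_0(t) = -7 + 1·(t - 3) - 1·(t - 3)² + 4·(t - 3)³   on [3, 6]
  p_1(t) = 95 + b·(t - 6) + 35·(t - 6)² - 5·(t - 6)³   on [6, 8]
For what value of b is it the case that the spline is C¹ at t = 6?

p_0'(t) = 1 - 2·(t - 3) + 12·(t - 3)², so p_0'(6) = 103. On the right, p_1'(6) = b, so b = 103.

103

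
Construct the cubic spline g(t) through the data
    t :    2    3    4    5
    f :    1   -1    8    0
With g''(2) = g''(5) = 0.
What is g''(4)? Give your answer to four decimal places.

-31.6000

Let M_i = g''(x_i). Step sizes h_i = 1, 1, 1; slopes of the chords Δ_i = (y_(i+1) - y_i)/h_i = -2, 9, -8.
  1·M_0 + 4·M_1 + 1·M_2 = 6(Δ_1 - Δ_0) = 66
  1·M_1 + 4·M_2 + 1·M_3 = 6(Δ_2 - Δ_1) = -102
Natural end conditions: M_0 = M_3 = 0.
Hence M_0 = 0, M_1 = 122/5, M_2 = -158/5, M_3 = 0.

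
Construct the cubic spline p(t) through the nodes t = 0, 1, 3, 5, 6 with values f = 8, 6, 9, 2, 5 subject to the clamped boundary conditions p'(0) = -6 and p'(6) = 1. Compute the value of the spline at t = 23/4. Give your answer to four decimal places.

4.4499

Let m_i = p''(x_i). Step sizes h_i = 1, 2, 2, 1; slopes of the chords Δ_i = (y_(i+1) - y_i)/h_i = -2, 3/2, -7/2, 3.
  1·m_0 + 6·m_1 + 2·m_2 = 6(Δ_1 - Δ_0) = 21
  2·m_1 + 8·m_2 + 2·m_3 = 6(Δ_2 - Δ_1) = -30
  2·m_2 + 6·m_3 + 1·m_4 = 6(Δ_3 - Δ_2) = 39
Clamped end conditions give two more equations: 2h_0·m_0 + h_0·m_1 = 6(Δ_0 - p'(0)) = 24 and h_3·m_3 + 2h_3·m_4 = 6(p'(6) - Δ_3) = -12.
Solving the tridiagonal system: m_0 = 647/66, m_1 = 145/33, m_2 = -91/12, m_3 = 361/33, m_4 = -757/66.
On [5, 6], p(t) = 2 + 167/132·(t - 5) + 361/66·(t - 5)² - 493/132·(t - 5)³.
With (t - 5) = 3/4: p(23/4) = 12531/2816.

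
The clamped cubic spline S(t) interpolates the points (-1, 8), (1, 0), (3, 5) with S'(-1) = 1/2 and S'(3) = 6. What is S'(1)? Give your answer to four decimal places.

Let m_i = S''(x_i). Step sizes h_i = 2, 2; slopes of the chords Δ_i = (y_(i+1) - y_i)/h_i = -4, 5/2.
  2·m_0 + 8·m_1 + 2·m_2 = 6(Δ_1 - Δ_0) = 39
Clamped end conditions give two more equations: 2h_0·m_0 + h_0·m_1 = 6(Δ_0 - S'(-1)) = -27 and h_1·m_1 + 2h_1·m_2 = 6(S'(3) - Δ_1) = 21.
Forward elimination and back-substitution give m_0 = -41/4, m_1 = 7, m_2 = 7/4.
On [1, 3], S'(t) = b_1 + 2c_1·(t - 1) + 3d_1·(t - 1)² with b_1 = Δ_1 - h_1(2m_1 + m_2)/6 = -11/4, c_1 = m_1/2 = 7/2, d_1 = (m_2 - m_1)/(6h_1) = -7/16. So S'(1) = -11/4.

-2.7500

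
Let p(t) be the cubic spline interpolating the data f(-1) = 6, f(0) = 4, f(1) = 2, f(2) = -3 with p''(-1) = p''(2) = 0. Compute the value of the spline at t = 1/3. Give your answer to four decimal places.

3.4963

With M_i denoting the second derivative at x_i, h_i = 1, 1, 1, and Δ_i = (y_(i+1) − y_i)/h_i = -2, -2, -5:
  1·M_0 + 4·M_1 + 1·M_2 = 6(Δ_1 - Δ_0) = 0
  1·M_1 + 4·M_2 + 1·M_3 = 6(Δ_2 - Δ_1) = -18
Natural end conditions: M_0 = M_3 = 0.
Forward elimination and back-substitution give M_0 = 0, M_1 = 6/5, M_2 = -24/5, M_3 = 0.
On [0, 1], p(t) = 4 - 8/5·t + 3/5·t² - 1·t³.
With t = 1/3: p(1/3) = 472/135.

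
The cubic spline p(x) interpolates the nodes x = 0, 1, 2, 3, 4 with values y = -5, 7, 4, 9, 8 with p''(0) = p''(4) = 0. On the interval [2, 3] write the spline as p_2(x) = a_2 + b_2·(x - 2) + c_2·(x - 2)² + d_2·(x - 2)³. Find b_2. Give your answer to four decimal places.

-0.1250

With M_i denoting the second derivative at x_i, h_i = 1, 1, 1, 1, and Δ_i = (y_(i+1) − y_i)/h_i = 12, -3, 5, -1:
  1·M_0 + 4·M_1 + 1·M_2 = 6(Δ_1 - Δ_0) = -90
  1·M_1 + 4·M_2 + 1·M_3 = 6(Δ_2 - Δ_1) = 48
  1·M_2 + 4·M_3 + 1·M_4 = 6(Δ_3 - Δ_2) = -36
Natural end conditions: M_0 = M_4 = 0.
Solving: M_0 = 0, M_1 = -789/28, M_2 = 159/7, M_3 = -411/28, M_4 = 0.
On [2, 3], with p_2(x) = a_2 + b_2·(x - 2) + c_2·(x - 2)² + d_2·(x - 2)³: c_2 = M_2/2 = 159/14, d_2 = (M_3 - M_2)/(6h_2) = -349/56, b_2 = Δ_2 - h_2(2M_2 + M_3)/6 = -1/8.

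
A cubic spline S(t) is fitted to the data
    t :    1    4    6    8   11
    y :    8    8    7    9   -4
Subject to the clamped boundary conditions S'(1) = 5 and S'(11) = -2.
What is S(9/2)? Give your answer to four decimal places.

Write σ_i for S''(x_i). With h_i = 3, 2, 2, 3 and divided differences Δ_i = 0, -1/2, 1, -13/3, the continuity of S' gives the tridiagonal system
  3·σ_0 + 10·σ_1 + 2·σ_2 = 6(Δ_1 - Δ_0) = -3
  2·σ_1 + 8·σ_2 + 2·σ_3 = 6(Δ_2 - Δ_1) = 9
  2·σ_2 + 10·σ_3 + 3·σ_4 = 6(Δ_3 - Δ_2) = -32
Clamped end conditions give two more equations: 2h_0·σ_0 + h_0·σ_1 = 6(Δ_0 - S'(1)) = -30 and h_3·σ_3 + 2h_3·σ_4 = 6(S'(11) - Δ_3) = 14.
Hence σ_0 = -109/20, σ_1 = 9/10, σ_2 = 87/40, σ_3 = -51/10, σ_4 = 293/60.
On [4, 6], S(t) = 8 - 73/40·(t - 4) + 9/20·(t - 4)² + 17/160·(t - 4)³.
With (t - 4) = 1/2: S(9/2) = 9233/1280.

7.2133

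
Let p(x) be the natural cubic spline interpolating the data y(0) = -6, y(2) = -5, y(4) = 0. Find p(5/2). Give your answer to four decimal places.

Put M_i = p'' at the i-th knot. Here h = (2, 2) and Δ = (1/2, 5/2), so the interior equations h_(i-1)·M_(i-1) + 2(h_(i-1)+h_i)·M_i + h_i·M_(i+1) = 6(Δ_i − Δ_(i-1)) read
  2·M_0 + 8·M_1 + 2·M_2 = 6(Δ_1 - Δ_0) = 12
Natural end conditions: M_0 = M_2 = 0.
Hence M_0 = 0, M_1 = 3/2, M_2 = 0.
On [2, 4], p(x) = -5 + 3/2·(x - 2) + 3/4·(x - 2)² - 1/8·(x - 2)³.
With (x - 2) = 1/2: p(5/2) = -261/64.

-4.0781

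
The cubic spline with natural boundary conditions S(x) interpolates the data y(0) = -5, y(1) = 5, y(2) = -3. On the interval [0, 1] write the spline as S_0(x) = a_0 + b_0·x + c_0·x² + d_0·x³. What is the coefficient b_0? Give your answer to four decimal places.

Let σ_i = S''(x_i). Step sizes h_i = 1, 1; slopes of the chords Δ_i = (y_(i+1) - y_i)/h_i = 10, -8.
  1·σ_0 + 4·σ_1 + 1·σ_2 = 6(Δ_1 - Δ_0) = -108
Natural end conditions: σ_0 = σ_2 = 0.
Forward elimination and back-substitution give σ_0 = 0, σ_1 = -27, σ_2 = 0.
On [0, 1], with S_0(x) = a_0 + b_0·x + c_0·x² + d_0·x³: c_0 = σ_0/2 = 0, d_0 = (σ_1 - σ_0)/(6h_0) = -9/2, b_0 = Δ_0 - h_0(2σ_0 + σ_1)/6 = 29/2.

14.5000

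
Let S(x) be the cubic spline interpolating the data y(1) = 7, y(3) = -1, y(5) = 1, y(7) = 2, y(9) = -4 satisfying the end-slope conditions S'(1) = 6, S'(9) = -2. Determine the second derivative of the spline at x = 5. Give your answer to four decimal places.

-1.9375

With M_i denoting the second derivative at x_i, h_i = 2, 2, 2, 2, and Δ_i = (y_(i+1) − y_i)/h_i = -4, 1, 1/2, -3:
  2·M_0 + 8·M_1 + 2·M_2 = 6(Δ_1 - Δ_0) = 30
  2·M_1 + 8·M_2 + 2·M_3 = 6(Δ_2 - Δ_1) = -3
  2·M_2 + 8·M_3 + 2·M_4 = 6(Δ_3 - Δ_2) = -21
Clamped end conditions give two more equations: 2h_0·M_0 + h_0·M_1 = 6(Δ_0 - S'(1)) = -60 and h_3·M_3 + 2h_3·M_4 = 6(S'(9) - Δ_3) = 6.
Solving: M_0 = -313/16, M_1 = 73/8, M_2 = -31/16, M_3 = -23/8, M_4 = 47/16.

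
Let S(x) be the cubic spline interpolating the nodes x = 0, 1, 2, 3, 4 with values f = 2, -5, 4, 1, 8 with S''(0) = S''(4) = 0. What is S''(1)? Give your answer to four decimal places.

31.9286

Put M_i = S'' at the i-th knot. Here h = (1, 1, 1, 1) and Δ = (-7, 9, -3, 7), so the interior equations h_(i-1)·M_(i-1) + 2(h_(i-1)+h_i)·M_i + h_i·M_(i+1) = 6(Δ_i − Δ_(i-1)) read
  1·M_0 + 4·M_1 + 1·M_2 = 6(Δ_1 - Δ_0) = 96
  1·M_1 + 4·M_2 + 1·M_3 = 6(Δ_2 - Δ_1) = -72
  1·M_2 + 4·M_3 + 1·M_4 = 6(Δ_3 - Δ_2) = 60
Natural end conditions: M_0 = M_4 = 0.
Solving the tridiagonal system: M_0 = 0, M_1 = 447/14, M_2 = -222/7, M_3 = 321/14, M_4 = 0.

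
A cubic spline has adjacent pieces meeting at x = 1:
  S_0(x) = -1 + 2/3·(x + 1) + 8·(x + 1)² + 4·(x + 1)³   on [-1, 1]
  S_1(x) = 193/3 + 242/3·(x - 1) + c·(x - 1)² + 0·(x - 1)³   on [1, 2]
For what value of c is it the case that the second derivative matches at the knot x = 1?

32

S_0''(x) = 16 + 24·(x + 1), so S_0''(1) = 64. On the right, S_1''(1) = 2c, so c = 32.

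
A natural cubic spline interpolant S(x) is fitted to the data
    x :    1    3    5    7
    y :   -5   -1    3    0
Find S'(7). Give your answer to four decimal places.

Let m_i = S''(x_i). Step sizes h_i = 2, 2, 2; slopes of the chords Δ_i = (y_(i+1) - y_i)/h_i = 2, 2, -3/2.
  2·m_0 + 8·m_1 + 2·m_2 = 6(Δ_1 - Δ_0) = 0
  2·m_1 + 8·m_2 + 2·m_3 = 6(Δ_2 - Δ_1) = -21
Natural end conditions: m_0 = m_3 = 0.
Hence m_0 = 0, m_1 = 7/10, m_2 = -14/5, m_3 = 0.
On [5, 7], S'(x) = b_2 + 2c_2·(x - 5) + 3d_2·(x - 5)² with b_2 = Δ_2 - h_2(2m_2 + m_3)/6 = 11/30, c_2 = m_2/2 = -7/5, d_2 = (m_3 - m_2)/(6h_2) = 7/30. So S'(7) = -73/30.

-2.4333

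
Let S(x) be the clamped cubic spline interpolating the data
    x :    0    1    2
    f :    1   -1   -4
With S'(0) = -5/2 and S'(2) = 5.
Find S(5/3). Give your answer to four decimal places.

Write σ_i for S''(x_i). With h_i = 1, 1 and divided differences Δ_i = -2, -3, the continuity of S' gives the tridiagonal system
  1·σ_0 + 4·σ_1 + 1·σ_2 = 6(Δ_1 - Δ_0) = -6
Clamped end conditions give two more equations: 2h_0·σ_0 + h_0·σ_1 = 6(Δ_0 - S'(0)) = 3 and h_1·σ_1 + 2h_1·σ_2 = 6(S'(2) - Δ_1) = 48.
Hence σ_0 = 27/4, σ_1 = -21/2, σ_2 = 117/4.
On [1, 2], S(x) = -1 - 35/8·(x - 1) - 21/4·(x - 1)² + 53/8·(x - 1)³.
With (x - 1) = 2/3: S(5/3) = -463/108.

-4.2870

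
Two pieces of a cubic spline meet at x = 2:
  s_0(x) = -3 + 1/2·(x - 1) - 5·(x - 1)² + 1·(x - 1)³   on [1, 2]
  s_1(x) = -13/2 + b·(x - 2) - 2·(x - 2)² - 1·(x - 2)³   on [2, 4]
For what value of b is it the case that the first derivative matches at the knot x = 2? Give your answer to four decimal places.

s_0'(x) = 1/2 - 10·(x - 1) + 3·(x - 1)², so s_0'(2) = -13/2. On the right, s_1'(2) = b, so b = -13/2.

-6.5000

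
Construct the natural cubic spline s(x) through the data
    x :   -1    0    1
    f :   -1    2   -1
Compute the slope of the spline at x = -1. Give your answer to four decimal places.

4.5000

Let M_i = s''(x_i). Step sizes h_i = 1, 1; slopes of the chords Δ_i = (y_(i+1) - y_i)/h_i = 3, -3.
  1·M_0 + 4·M_1 + 1·M_2 = 6(Δ_1 - Δ_0) = -36
Natural end conditions: M_0 = M_2 = 0.
Forward elimination and back-substitution give M_0 = 0, M_1 = -9, M_2 = 0.
On [-1, 0], s'(x) = b_0 + 2c_0·(x + 1) + 3d_0·(x + 1)² with b_0 = Δ_0 - h_0(2M_0 + M_1)/6 = 9/2, c_0 = M_0/2 = 0, d_0 = (M_1 - M_0)/(6h_0) = -3/2. So s'(-1) = 9/2.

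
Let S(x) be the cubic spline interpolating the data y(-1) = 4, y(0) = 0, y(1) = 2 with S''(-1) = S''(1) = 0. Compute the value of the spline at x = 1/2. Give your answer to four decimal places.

Put M_i = S'' at the i-th knot. Here h = (1, 1) and Δ = (-4, 2), so the interior equations h_(i-1)·M_(i-1) + 2(h_(i-1)+h_i)·M_i + h_i·M_(i+1) = 6(Δ_i − Δ_(i-1)) read
  1·M_0 + 4·M_1 + 1·M_2 = 6(Δ_1 - Δ_0) = 36
Natural end conditions: M_0 = M_2 = 0.
Forward elimination and back-substitution give M_0 = 0, M_1 = 9, M_2 = 0.
On [0, 1], S(x) = 0 - 1·x + 9/2·x² - 3/2·x³.
With x = 1/2: S(1/2) = 7/16.

0.4375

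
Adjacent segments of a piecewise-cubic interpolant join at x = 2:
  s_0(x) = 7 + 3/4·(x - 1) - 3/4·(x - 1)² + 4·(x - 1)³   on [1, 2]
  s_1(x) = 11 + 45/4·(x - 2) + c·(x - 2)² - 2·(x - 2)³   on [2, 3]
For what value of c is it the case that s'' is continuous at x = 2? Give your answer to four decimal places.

11.2500

s_0''(x) = -3/2 + 24·(x - 1), so s_0''(2) = 45/2. On the right, s_1''(2) = 2c, so c = 45/4.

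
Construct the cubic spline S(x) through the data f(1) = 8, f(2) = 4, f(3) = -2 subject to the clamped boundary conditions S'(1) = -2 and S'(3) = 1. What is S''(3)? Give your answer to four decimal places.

Write m_i for S''(x_i). With h_i = 1, 1 and divided differences Δ_i = -4, -6, the continuity of S' gives the tridiagonal system
  1·m_0 + 4·m_1 + 1·m_2 = 6(Δ_1 - Δ_0) = -12
Clamped end conditions give two more equations: 2h_0·m_0 + h_0·m_1 = 6(Δ_0 - S'(1)) = -12 and h_1·m_1 + 2h_1·m_2 = 6(S'(3) - Δ_1) = 42.
Forward elimination and back-substitution give m_0 = -3/2, m_1 = -9, m_2 = 51/2.

25.5000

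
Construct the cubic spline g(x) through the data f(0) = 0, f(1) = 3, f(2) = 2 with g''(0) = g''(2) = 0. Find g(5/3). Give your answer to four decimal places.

With M_i denoting the second derivative at x_i, h_i = 1, 1, and Δ_i = (y_(i+1) − y_i)/h_i = 3, -1:
  1·M_0 + 4·M_1 + 1·M_2 = 6(Δ_1 - Δ_0) = -24
Natural end conditions: M_0 = M_2 = 0.
Solving the tridiagonal system: M_0 = 0, M_1 = -6, M_2 = 0.
On [1, 2], g(x) = 3 + 1·(x - 1) - 3·(x - 1)² + 1·(x - 1)³.
With (x - 1) = 2/3: g(5/3) = 71/27.

2.6296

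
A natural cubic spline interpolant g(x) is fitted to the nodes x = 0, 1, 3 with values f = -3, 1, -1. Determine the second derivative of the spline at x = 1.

-5

Let σ_i = g''(x_i). Step sizes h_i = 1, 2; slopes of the chords Δ_i = (y_(i+1) - y_i)/h_i = 4, -1.
  1·σ_0 + 6·σ_1 + 2·σ_2 = 6(Δ_1 - Δ_0) = -30
Natural end conditions: σ_0 = σ_2 = 0.
Hence σ_0 = 0, σ_1 = -5, σ_2 = 0.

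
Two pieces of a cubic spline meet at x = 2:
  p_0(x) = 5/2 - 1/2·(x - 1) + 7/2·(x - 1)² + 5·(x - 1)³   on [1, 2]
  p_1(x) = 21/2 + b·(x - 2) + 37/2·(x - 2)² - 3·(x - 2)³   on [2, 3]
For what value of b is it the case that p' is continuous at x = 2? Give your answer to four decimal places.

p_0'(x) = -1/2 + 7·(x - 1) + 15·(x - 1)², so p_0'(2) = 43/2. On the right, p_1'(2) = b, so b = 43/2.

21.5000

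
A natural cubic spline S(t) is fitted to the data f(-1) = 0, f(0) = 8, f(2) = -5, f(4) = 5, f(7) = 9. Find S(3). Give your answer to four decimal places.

-2.4038

Let M_i = S''(x_i). Step sizes h_i = 1, 2, 2, 3; slopes of the chords Δ_i = (y_(i+1) - y_i)/h_i = 8, -13/2, 5, 4/3.
  1·M_0 + 6·M_1 + 2·M_2 = 6(Δ_1 - Δ_0) = -87
  2·M_1 + 8·M_2 + 2·M_3 = 6(Δ_2 - Δ_1) = 69
  2·M_2 + 10·M_3 + 3·M_4 = 6(Δ_3 - Δ_2) = -22
Natural end conditions: M_0 = M_4 = 0.
Solving: M_0 = 0, M_1 = -505/26, M_2 = 192/13, M_3 = -67/13, M_4 = 0.
On [2, 4], S(t) = -5 - 122/39·(t - 2) + 96/13·(t - 2)² - 259/156·(t - 2)³.
With (t - 2) = 1: S(3) = -125/52.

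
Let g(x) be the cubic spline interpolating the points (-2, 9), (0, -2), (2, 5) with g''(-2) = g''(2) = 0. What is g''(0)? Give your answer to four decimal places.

Put σ_i = g'' at the i-th knot. Here h = (2, 2) and Δ = (-11/2, 7/2), so the interior equations h_(i-1)·σ_(i-1) + 2(h_(i-1)+h_i)·σ_i + h_i·σ_(i+1) = 6(Δ_i − Δ_(i-1)) read
  2·σ_0 + 8·σ_1 + 2·σ_2 = 6(Δ_1 - Δ_0) = 54
Natural end conditions: σ_0 = σ_2 = 0.
Forward elimination and back-substitution give σ_0 = 0, σ_1 = 27/4, σ_2 = 0.

6.7500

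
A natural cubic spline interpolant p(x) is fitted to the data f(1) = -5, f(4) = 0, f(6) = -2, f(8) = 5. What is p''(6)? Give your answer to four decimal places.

Put M_i = p'' at the i-th knot. Here h = (3, 2, 2) and Δ = (5/3, -1, 7/2), so the interior equations h_(i-1)·M_(i-1) + 2(h_(i-1)+h_i)·M_i + h_i·M_(i+1) = 6(Δ_i − Δ_(i-1)) read
  3·M_0 + 10·M_1 + 2·M_2 = 6(Δ_1 - Δ_0) = -16
  2·M_1 + 8·M_2 + 2·M_3 = 6(Δ_2 - Δ_1) = 27
Natural end conditions: M_0 = M_3 = 0.
Forward elimination and back-substitution give M_0 = 0, M_1 = -91/38, M_2 = 151/38, M_3 = 0.

3.9737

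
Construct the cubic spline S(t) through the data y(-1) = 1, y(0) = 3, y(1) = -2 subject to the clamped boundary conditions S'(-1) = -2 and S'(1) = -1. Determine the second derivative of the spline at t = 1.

Put m_i = S'' at the i-th knot. Here h = (1, 1) and Δ = (2, -5), so the interior equations h_(i-1)·m_(i-1) + 2(h_(i-1)+h_i)·m_i + h_i·m_(i+1) = 6(Δ_i − Δ_(i-1)) read
  1·m_0 + 4·m_1 + 1·m_2 = 6(Δ_1 - Δ_0) = -42
Clamped end conditions give two more equations: 2h_0·m_0 + h_0·m_1 = 6(Δ_0 - S'(-1)) = 24 and h_1·m_1 + 2h_1·m_2 = 6(S'(1) - Δ_1) = 24.
Solving the tridiagonal system: m_0 = 23, m_1 = -22, m_2 = 23.

23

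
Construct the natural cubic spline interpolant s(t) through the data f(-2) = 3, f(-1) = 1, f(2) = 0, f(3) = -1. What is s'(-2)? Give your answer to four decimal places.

Write m_i for s''(x_i). With h_i = 1, 3, 1 and divided differences Δ_i = -2, -1/3, -1, the continuity of s' gives the tridiagonal system
  1·m_0 + 8·m_1 + 3·m_2 = 6(Δ_1 - Δ_0) = 10
  3·m_1 + 8·m_2 + 1·m_3 = 6(Δ_2 - Δ_1) = -4
Natural end conditions: m_0 = m_3 = 0.
Solving: m_0 = 0, m_1 = 92/55, m_2 = -62/55, m_3 = 0.
On [-2, -1], s'(t) = b_0 + 2c_0·(t + 2) + 3d_0·(t + 2)² with b_0 = Δ_0 - h_0(2m_0 + m_1)/6 = -376/165, c_0 = m_0/2 = 0, d_0 = (m_1 - m_0)/(6h_0) = 46/165. So s'(-2) = -376/165.

-2.2788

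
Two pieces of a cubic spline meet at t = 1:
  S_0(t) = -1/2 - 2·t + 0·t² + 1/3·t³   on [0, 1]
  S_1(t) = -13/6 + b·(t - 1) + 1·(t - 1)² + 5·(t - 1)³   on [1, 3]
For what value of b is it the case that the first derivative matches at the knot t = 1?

-1

S_0'(t) = -2 + 0·t + 1·t², so S_0'(1) = -1. On the right, S_1'(1) = b, so b = -1.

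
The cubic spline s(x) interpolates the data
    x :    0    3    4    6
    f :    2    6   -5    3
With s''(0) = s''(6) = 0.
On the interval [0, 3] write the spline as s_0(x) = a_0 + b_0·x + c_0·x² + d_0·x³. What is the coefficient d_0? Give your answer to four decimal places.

Let M_i = s''(x_i). Step sizes h_i = 3, 1, 2; slopes of the chords Δ_i = (y_(i+1) - y_i)/h_i = 4/3, -11, 4.
  3·M_0 + 8·M_1 + 1·M_2 = 6(Δ_1 - Δ_0) = -74
  1·M_1 + 6·M_2 + 2·M_3 = 6(Δ_2 - Δ_1) = 90
Natural end conditions: M_0 = M_3 = 0.
Solving: M_0 = 0, M_1 = -534/47, M_2 = 794/47, M_3 = 0.
On [0, 3], with s_0(x) = a_0 + b_0·x + c_0·x² + d_0·x³: c_0 = M_0/2 = 0, d_0 = (M_1 - M_0)/(6h_0) = -89/141, b_0 = Δ_0 - h_0(2M_0 + M_1)/6 = 989/141.

-0.6312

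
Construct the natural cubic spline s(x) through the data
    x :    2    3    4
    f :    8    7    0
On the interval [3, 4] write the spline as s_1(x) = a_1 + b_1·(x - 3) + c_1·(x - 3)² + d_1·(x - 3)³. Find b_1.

-4

Put M_i = s'' at the i-th knot. Here h = (1, 1) and Δ = (-1, -7), so the interior equations h_(i-1)·M_(i-1) + 2(h_(i-1)+h_i)·M_i + h_i·M_(i+1) = 6(Δ_i − Δ_(i-1)) read
  1·M_0 + 4·M_1 + 1·M_2 = 6(Δ_1 - Δ_0) = -36
Natural end conditions: M_0 = M_2 = 0.
Hence M_0 = 0, M_1 = -9, M_2 = 0.
On [3, 4], with s_1(x) = a_1 + b_1·(x - 3) + c_1·(x - 3)² + d_1·(x - 3)³: c_1 = M_1/2 = -9/2, d_1 = (M_2 - M_1)/(6h_1) = 3/2, b_1 = Δ_1 - h_1(2M_1 + M_2)/6 = -4.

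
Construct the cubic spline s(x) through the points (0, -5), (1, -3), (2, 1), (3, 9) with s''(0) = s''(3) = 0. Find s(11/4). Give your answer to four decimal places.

6.7813

Put σ_i = s'' at the i-th knot. Here h = (1, 1, 1) and Δ = (2, 4, 8), so the interior equations h_(i-1)·σ_(i-1) + 2(h_(i-1)+h_i)·σ_i + h_i·σ_(i+1) = 6(Δ_i − Δ_(i-1)) read
  1·σ_0 + 4·σ_1 + 1·σ_2 = 6(Δ_1 - Δ_0) = 12
  1·σ_1 + 4·σ_2 + 1·σ_3 = 6(Δ_2 - Δ_1) = 24
Natural end conditions: σ_0 = σ_3 = 0.
Forward elimination and back-substitution give σ_0 = 0, σ_1 = 8/5, σ_2 = 28/5, σ_3 = 0.
On [2, 3], s(x) = 1 + 92/15·(x - 2) + 14/5·(x - 2)² - 14/15·(x - 2)³.
With (x - 2) = 3/4: s(11/4) = 217/32.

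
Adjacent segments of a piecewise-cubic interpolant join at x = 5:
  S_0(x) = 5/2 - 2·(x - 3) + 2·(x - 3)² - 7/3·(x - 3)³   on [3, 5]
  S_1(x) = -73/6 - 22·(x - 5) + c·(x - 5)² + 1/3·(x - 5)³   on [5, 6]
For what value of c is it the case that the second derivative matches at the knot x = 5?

S_0''(x) = 4 - 14·(x - 3), so S_0''(5) = -24. On the right, S_1''(5) = 2c, so c = -12.

-12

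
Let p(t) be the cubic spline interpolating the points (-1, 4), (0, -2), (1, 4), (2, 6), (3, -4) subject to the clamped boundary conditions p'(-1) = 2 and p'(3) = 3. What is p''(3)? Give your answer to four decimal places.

Write m_i for p''(x_i). With h_i = 1, 1, 1, 1 and divided differences Δ_i = -6, 6, 2, -10, the continuity of p' gives the tridiagonal system
  1·m_0 + 4·m_1 + 1·m_2 = 6(Δ_1 - Δ_0) = 72
  1·m_1 + 4·m_2 + 1·m_3 = 6(Δ_2 - Δ_1) = -24
  1·m_2 + 4·m_3 + 1·m_4 = 6(Δ_3 - Δ_2) = -72
Clamped end conditions give two more equations: 2h_0·m_0 + h_0·m_1 = 6(Δ_0 - p'(-1)) = -48 and h_3·m_3 + 2h_3·m_4 = 6(p'(3) - Δ_3) = 78.
Forward elimination and back-substitution give m_0 = -1079/28, m_1 = 407/14, m_2 = -23/4, m_3 = -421/14, m_4 = 1513/28.

54.0357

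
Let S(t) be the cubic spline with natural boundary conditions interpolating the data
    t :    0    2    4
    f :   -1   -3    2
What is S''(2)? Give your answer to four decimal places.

2.6250

With M_i denoting the second derivative at x_i, h_i = 2, 2, and Δ_i = (y_(i+1) − y_i)/h_i = -1, 5/2:
  2·M_0 + 8·M_1 + 2·M_2 = 6(Δ_1 - Δ_0) = 21
Natural end conditions: M_0 = M_2 = 0.
Solving: M_0 = 0, M_1 = 21/8, M_2 = 0.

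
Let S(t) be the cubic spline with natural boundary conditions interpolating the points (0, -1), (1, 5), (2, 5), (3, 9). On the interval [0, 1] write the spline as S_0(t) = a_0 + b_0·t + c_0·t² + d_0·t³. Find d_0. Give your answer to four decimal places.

-1.8667

Let M_i = S''(x_i). Step sizes h_i = 1, 1, 1; slopes of the chords Δ_i = (y_(i+1) - y_i)/h_i = 6, 0, 4.
  1·M_0 + 4·M_1 + 1·M_2 = 6(Δ_1 - Δ_0) = -36
  1·M_1 + 4·M_2 + 1·M_3 = 6(Δ_2 - Δ_1) = 24
Natural end conditions: M_0 = M_3 = 0.
Forward elimination and back-substitution give M_0 = 0, M_1 = -56/5, M_2 = 44/5, M_3 = 0.
On [0, 1], with S_0(t) = a_0 + b_0·t + c_0·t² + d_0·t³: c_0 = M_0/2 = 0, d_0 = (M_1 - M_0)/(6h_0) = -28/15, b_0 = Δ_0 - h_0(2M_0 + M_1)/6 = 118/15.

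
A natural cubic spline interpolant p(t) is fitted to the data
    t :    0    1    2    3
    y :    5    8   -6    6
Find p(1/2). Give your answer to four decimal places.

8.8500

Put M_i = p'' at the i-th knot. Here h = (1, 1, 1) and Δ = (3, -14, 12), so the interior equations h_(i-1)·M_(i-1) + 2(h_(i-1)+h_i)·M_i + h_i·M_(i+1) = 6(Δ_i − Δ_(i-1)) read
  1·M_0 + 4·M_1 + 1·M_2 = 6(Δ_1 - Δ_0) = -102
  1·M_1 + 4·M_2 + 1·M_3 = 6(Δ_2 - Δ_1) = 156
Natural end conditions: M_0 = M_3 = 0.
Solving the tridiagonal system: M_0 = 0, M_1 = -188/5, M_2 = 242/5, M_3 = 0.
On [0, 1], p(t) = 5 + 139/15·t + 0·t² - 94/15·t³.
With t = 1/2: p(1/2) = 177/20.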